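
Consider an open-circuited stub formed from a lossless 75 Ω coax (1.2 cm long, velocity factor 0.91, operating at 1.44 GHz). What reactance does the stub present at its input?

λ = v/f = 0.91·c / 1.44 GHz = 0.19 m
βl = 2π·l/λ = 2π × 0.0633 = 22.8°
tan(βl) = 0.42
For an open-circuited stub, Z_in = −jZ_0·cot(βl) = −jZ_0/tan(βl)

X_in ≈ -179 Ω (capacitive)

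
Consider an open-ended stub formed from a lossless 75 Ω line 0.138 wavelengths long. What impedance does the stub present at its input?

βl = 2π × 0.138 = 49.7°
tan(βl) = 1.18
For an open-ended stub, Z_in = −jZ_0·cot(βl) = −jZ_0/tan(βl)

Z_in ≈ −j63.6 Ω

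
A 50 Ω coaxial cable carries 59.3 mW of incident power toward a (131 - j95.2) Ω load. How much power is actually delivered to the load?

|Γ| = |(81 − j95.2)/(181 − j95.2)| = 0.611
|Γ|² = 0.374
P_refl = |Γ|²·P_inc = 22.2 mW, P_del = (1 − |Γ|²)·P_inc = 37.1 mW

P_delivered ≈ 37.1 mW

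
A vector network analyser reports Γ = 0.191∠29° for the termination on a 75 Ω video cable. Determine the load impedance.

Z_L = Z_0·(1 + Γ)/(1 − Γ) = 75·(1.17 + j0.0926)/(0.833 − j0.0926)

Z_L ≈ 103 + j19.8 Ω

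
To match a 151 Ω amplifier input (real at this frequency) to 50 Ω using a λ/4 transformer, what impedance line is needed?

Z_qwt = √(Z_0·R_L) = √(50 × 151) = √7550

Z_qwt ≈ 86.9 Ω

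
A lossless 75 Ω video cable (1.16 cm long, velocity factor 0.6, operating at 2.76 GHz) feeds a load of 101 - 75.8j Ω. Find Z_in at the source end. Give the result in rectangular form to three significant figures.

λ = v/f = 0.6·c / 2.76 GHz = 0.0652 m
βl = 2π·l/λ = 2π × 0.178 = 64°
tan(βl) = tan(64°) = 2.05
Z_in = Z_0·(Z_L + jZ_0·tanβl)/(Z_0 + jZ_L·tanβl)
     = 75·(101 + j78.2)/(231 + j207)

Z_in ≈ 30.8 − j2.27 Ω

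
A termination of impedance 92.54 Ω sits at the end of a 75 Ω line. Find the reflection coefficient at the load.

Γ = 0.105

Γ = (Z_L − Z_0)/(Z_L + Z_0) = (92.54 − 75)/(92.54 + 75) = 17.54/167.5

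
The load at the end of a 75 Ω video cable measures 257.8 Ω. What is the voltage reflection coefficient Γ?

Γ = 0.549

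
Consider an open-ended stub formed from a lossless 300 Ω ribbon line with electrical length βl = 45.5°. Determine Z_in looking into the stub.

tan(βl) = 1.02
For an open-ended stub, Z_in = −jZ_0·cot(βl) = −jZ_0/tan(βl)

Z_in ≈ −j295 Ω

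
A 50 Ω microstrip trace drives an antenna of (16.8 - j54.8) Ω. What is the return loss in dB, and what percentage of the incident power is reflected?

Γ = (-33.2 − j54.8)/(66.8 − j54.8), |Γ| = 0.742
RL = −20·log₁₀(0.742) = 2.6 dB
P_refl/P_inc = |Γ|² = 0.55

RL ≈ 2.6 dB; 55% of incident power reflected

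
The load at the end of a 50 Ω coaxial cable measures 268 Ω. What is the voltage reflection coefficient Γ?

Γ = 0.686

Γ = (Z_L − Z_0)/(Z_L + Z_0) = (268 − 50)/(268 + 50) = 218/318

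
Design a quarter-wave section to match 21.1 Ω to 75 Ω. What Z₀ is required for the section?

Z_qwt = √(Z_0·R_L) = √(75 × 21.1) = √1582

Z_qwt ≈ 39.8 Ω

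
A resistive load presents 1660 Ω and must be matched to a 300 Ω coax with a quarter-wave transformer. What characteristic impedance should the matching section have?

Z_qwt ≈ 706 Ω

Z_qwt = √(Z_0·R_L) = √(300 × 1660) = √498000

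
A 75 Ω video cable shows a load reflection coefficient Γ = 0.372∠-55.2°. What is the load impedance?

Z_L ≈ 90.5 − j64.2 Ω

Z_L = Z_0·(1 + Γ)/(1 − Γ) = 75·(1.21 − j0.305)/(0.788 + j0.305)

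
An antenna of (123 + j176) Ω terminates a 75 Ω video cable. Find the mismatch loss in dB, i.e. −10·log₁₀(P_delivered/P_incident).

mismatch loss ≈ 2.79 dB

Γ = (48 + j176)/(198 + j176), |Γ| = 0.689
|Γ|² = 0.474, so P_del/P_inc = 1 − |Γ|² = 0.526
ML = −10·log₁₀(1 − |Γ|²)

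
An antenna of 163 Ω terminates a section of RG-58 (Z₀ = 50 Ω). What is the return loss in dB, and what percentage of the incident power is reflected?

Γ = (163 − 50)/(163 + 50) = 0.531
RL = −20·log₁₀(0.531) = 5.51 dB
P_refl/P_inc = |Γ|² = 0.281

RL ≈ 5.51 dB; 28.1% of incident power reflected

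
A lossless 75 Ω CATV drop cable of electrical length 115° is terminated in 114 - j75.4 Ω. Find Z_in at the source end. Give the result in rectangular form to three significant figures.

Z_in ≈ 53.4 + j53.9 Ω

tan(βl) = tan(115°) = -2.14
Z_in = Z_0·(Z_L + jZ_0·tanβl)/(Z_0 + jZ_L·tanβl)
     = 75·(114 − j236)/(-86.7 − j244)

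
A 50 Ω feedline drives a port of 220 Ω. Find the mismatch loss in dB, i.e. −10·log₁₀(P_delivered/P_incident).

Γ = (220 − 50)/(220 + 50) = 0.63
|Γ|² = 0.396, so P_del/P_inc = 1 − |Γ|² = 0.604
ML = −10·log₁₀(1 − |Γ|²)

mismatch loss ≈ 2.19 dB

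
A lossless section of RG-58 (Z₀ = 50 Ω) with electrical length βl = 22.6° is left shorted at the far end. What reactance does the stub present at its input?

X_in ≈ 20.8 Ω (inductive)

tan(βl) = 0.416
For a shorted stub, Z_in = jZ_0·tan(βl)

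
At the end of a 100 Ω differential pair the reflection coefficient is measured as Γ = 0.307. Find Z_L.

Z_L ≈ 189 Ω

Z_L = Z_0·(1 + Γ)/(1 − Γ) = 100·(1.31)/(0.693)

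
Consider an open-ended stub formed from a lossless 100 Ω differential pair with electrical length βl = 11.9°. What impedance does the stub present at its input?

Z_in ≈ −j475 Ω

tan(βl) = 0.211
For an open-ended stub, Z_in = −jZ_0·cot(βl) = −jZ_0/tan(βl)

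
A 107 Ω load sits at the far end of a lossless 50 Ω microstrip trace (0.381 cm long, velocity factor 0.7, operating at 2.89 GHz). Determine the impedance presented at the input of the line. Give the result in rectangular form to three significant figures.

Z_in ≈ 77.8 − j39.9 Ω

λ = v/f = 0.7·c / 2.89 GHz = 0.0727 m
βl = 2π·l/λ = 2π × 0.0524 = 18.9°
tan(βl) = tan(18.9°) = 0.342
Z_in = Z_0·(Z_L + jZ_0·tanβl)/(Z_0 + jZ_L·tanβl)
     = 50·(107 + j17.1)/(50 + j36.6)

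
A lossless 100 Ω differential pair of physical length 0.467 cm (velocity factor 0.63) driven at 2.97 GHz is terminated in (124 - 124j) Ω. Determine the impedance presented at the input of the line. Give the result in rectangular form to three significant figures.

Z_in ≈ 51.7 − j65.7 Ω

λ = v/f = 0.63·c / 2.97 GHz = 0.0636 m
βl = 2π·l/λ = 2π × 0.0734 = 26.4°
tan(βl) = tan(26.4°) = 0.497
Z_in = Z_0·(Z_L + jZ_0·tanβl)/(Z_0 + jZ_L·tanβl)
     = 100·(124 − j74.3)/(162 + j61.6)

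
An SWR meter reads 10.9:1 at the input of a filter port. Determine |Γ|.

|Γ| = (S − 1)/(S + 1) = (10.9 − 1)/(10.9 + 1) = 9.9/11.9

|Γ| ≈ 0.832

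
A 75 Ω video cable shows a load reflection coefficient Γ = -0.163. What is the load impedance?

Z_L ≈ 54 Ω

Z_L = Z_0·(1 + Γ)/(1 − Γ) = 75·(0.837)/(1.16)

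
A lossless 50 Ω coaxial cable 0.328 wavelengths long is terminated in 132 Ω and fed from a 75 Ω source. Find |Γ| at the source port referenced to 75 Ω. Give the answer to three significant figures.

βl = 2π × 0.328 = 118°
tan(βl) = -1.87
Z_in = Z_0·(Z_L + jZ_0·tanβl)/(Z_0 + jZ_L·tanβl) = 23.4 + j22 Ω
Γ_s = (Z_in − Z_s)/(Z_in + Z_s) = (-51.6 + j22)/(98.4 + j22), |Γ_s| = 0.557

|Γ| ≈ 0.557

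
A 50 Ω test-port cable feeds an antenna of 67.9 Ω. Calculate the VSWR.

Γ = (67.9 − 50)/(67.9 + 50) = 0.152
VSWR = (1 + 0.152)/(1 − 0.152)

VSWR ≈ 1.36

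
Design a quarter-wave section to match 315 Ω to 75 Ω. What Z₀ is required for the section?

Z_qwt = √(Z_0·R_L) = √(75 × 315) = √23620

Z_qwt ≈ 154 Ω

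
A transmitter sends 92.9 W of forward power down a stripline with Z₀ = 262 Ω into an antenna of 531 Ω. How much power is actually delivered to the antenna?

P_delivered ≈ 82.2 W

Γ = (531 − 262)/(531 + 262) = 0.339
|Γ|² = 0.115
P_refl = |Γ|²·P_inc = 10.7 W, P_del = (1 − |Γ|²)·P_inc = 82.2 W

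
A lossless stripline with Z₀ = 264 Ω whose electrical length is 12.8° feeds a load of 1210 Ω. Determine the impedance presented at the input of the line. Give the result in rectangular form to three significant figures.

Z_in ≈ 610 − j576 Ω

tan(βl) = tan(12.8°) = 0.227
Z_in = Z_0·(Z_L + jZ_0·tanβl)/(Z_0 + jZ_L·tanβl)
     = 264·(1210 + j60)/(264 + j275)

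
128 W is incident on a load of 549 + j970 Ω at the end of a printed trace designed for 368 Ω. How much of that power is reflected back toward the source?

P_reflected ≈ 69.9 W

|Γ| = |(181 + j970)/(917 + j970)| = 0.739
|Γ|² = 0.546
P_refl = |Γ|²·P_inc = 69.9 W, P_del = (1 − |Γ|²)·P_inc = 58.1 W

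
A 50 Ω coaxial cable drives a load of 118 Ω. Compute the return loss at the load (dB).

RL ≈ 7.86 dB

Γ = (118 − 50)/(118 + 50) = 0.405
RL = −20·log₁₀|Γ| = −20·log₁₀(0.405)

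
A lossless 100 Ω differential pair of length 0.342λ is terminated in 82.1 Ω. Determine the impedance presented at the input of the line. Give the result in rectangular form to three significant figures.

Z_in ≈ 106 − j19.3 Ω

βl = 2π × 0.342 = 123°
tan(βl) = tan(123°) = -1.53
Z_in = Z_0·(Z_L + jZ_0·tanβl)/(Z_0 + jZ_L·tanβl)
     = 100·(82.1 − j153)/(100 − j126)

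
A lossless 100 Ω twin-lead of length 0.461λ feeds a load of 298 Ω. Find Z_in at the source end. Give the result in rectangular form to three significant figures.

Z_in ≈ 204 + j127 Ω

βl = 2π × 0.461 = 166°
tan(βl) = tan(166°) = -0.25
Z_in = Z_0·(Z_L + jZ_0·tanβl)/(Z_0 + jZ_L·tanβl)
     = 100·(298 − j25)/(100 − j74.5)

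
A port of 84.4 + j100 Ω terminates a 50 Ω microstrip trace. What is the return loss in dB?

RL ≈ 4 dB

Γ = (34.4 + j100)/(134.4 + j100), |Γ| = 0.631
RL = −20·log₁₀|Γ| = −20·log₁₀(0.631)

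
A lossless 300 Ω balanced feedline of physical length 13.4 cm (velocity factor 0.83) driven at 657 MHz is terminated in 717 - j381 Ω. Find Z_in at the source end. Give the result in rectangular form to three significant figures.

λ = v/f = 0.83·c / 657 MHz = 0.379 m
βl = 2π·l/λ = 2π × 0.354 = 127°
tan(βl) = tan(127°) = -1.31
Z_in = Z_0·(Z_L + jZ_0·tanβl)/(Z_0 + jZ_L·tanβl)
     = 300·(717 − j775)/(-200 − j942)

Z_in ≈ 190 + j269 Ω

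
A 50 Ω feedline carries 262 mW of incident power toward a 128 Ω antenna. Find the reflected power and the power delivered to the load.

Γ = (128 − 50)/(128 + 50) = 0.438
|Γ|² = 0.192
P_refl = |Γ|²·P_inc = 50.3 mW, P_del = (1 − |Γ|²)·P_inc = 212 mW

P_reflected ≈ 50.3 mW; P_delivered ≈ 212 mW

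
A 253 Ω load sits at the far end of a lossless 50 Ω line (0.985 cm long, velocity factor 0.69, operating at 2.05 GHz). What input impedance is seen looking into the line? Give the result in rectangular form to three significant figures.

λ = v/f = 0.69·c / 2.05 GHz = 0.101 m
βl = 2π·l/λ = 2π × 0.0975 = 35.1°
tan(βl) = tan(35.1°) = 0.703
Z_in = Z_0·(Z_L + jZ_0·tanβl)/(Z_0 + jZ_L·tanβl)
     = 50·(253 + j35.2)/(50 + j178)

Z_in ≈ 27.7 − j63.3 Ω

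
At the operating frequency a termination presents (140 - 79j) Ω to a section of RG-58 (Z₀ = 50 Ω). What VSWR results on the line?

Γ = (Z_L − Z_0)/(Z_L + Z_0) = (90 − j79)/(190 − j79)
|Γ| = 120/206 = 0.582
VSWR = (1 + |Γ|)/(1 − |Γ|) = 1.58/0.418

VSWR ≈ 3.78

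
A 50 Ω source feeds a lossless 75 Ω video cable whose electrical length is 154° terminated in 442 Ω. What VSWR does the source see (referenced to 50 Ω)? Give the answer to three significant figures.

VSWR ≈ 7.91

tan(βl) = -0.488
Z_in = Z_0·(Z_L + jZ_0·tanβl)/(Z_0 + jZ_L·tanβl) = 59.1 + j133 Ω
Γ_s = (Z_in − Z_s)/(Z_in + Z_s) = (9.07 + j133)/(109 + j133), |Γ_s| = 0.776
VSWR = (1 + |Γ_s|)/(1 − |Γ_s|)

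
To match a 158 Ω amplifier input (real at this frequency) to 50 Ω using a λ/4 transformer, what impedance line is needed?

Z_qwt ≈ 88.9 Ω

Z_qwt = √(Z_0·R_L) = √(50 × 158) = √7900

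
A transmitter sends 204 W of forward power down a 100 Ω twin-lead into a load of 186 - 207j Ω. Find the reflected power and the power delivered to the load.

|Γ| = |(86 − j207)/(286 − j207)| = 0.635
|Γ|² = 0.403
P_refl = |Γ|²·P_inc = 82.2 W, P_del = (1 − |Γ|²)·P_inc = 122 W

P_reflected ≈ 82.2 W; P_delivered ≈ 122 W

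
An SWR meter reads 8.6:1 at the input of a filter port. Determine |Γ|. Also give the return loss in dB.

|Γ| = (S − 1)/(S + 1) = (8.6 − 1)/(8.6 + 1) = 7.6/9.6
RL = −20·log₁₀|Γ| = −20·log₁₀(0.792)

|Γ| ≈ 0.792; return loss ≈ 2.03 dB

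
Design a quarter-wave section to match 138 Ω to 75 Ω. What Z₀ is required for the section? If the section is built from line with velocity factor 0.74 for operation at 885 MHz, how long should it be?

Z_qwt ≈ 102 Ω; length ≈ 6.27 cm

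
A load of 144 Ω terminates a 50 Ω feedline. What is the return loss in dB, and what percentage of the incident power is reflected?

Γ = (144 − 50)/(144 + 50) = 0.485
RL = −20·log₁₀(0.485) = 6.29 dB
P_refl/P_inc = |Γ|² = 0.235

RL ≈ 6.29 dB; 23.5% of incident power reflected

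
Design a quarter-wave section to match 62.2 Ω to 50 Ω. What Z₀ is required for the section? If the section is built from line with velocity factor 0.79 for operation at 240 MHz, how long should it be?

Z_qwt ≈ 55.8 Ω; length ≈ 24.7 cm

Z_qwt = √(Z_0·R_L) = √(50 × 62.2) = √3110
λ = 0.79·c/f = 0.988 m, so l = λ/4 = 0.247 m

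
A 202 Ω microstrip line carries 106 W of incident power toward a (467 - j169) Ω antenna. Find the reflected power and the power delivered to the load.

|Γ| = |(265 − j169)/(669 − j169)| = 0.456
|Γ|² = 0.207
P_refl = |Γ|²·P_inc = 22 W, P_del = (1 − |Γ|²)·P_inc = 84 W

P_reflected ≈ 22 W; P_delivered ≈ 84 W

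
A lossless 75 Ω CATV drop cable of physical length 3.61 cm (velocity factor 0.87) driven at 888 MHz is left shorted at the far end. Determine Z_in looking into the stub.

Z_in ≈ +j73 Ω

λ = v/f = 0.87·c / 888 MHz = 0.294 m
βl = 2π·l/λ = 2π × 0.123 = 44.2°
tan(βl) = 0.973
For a shorted stub, Z_in = jZ_0·tan(βl)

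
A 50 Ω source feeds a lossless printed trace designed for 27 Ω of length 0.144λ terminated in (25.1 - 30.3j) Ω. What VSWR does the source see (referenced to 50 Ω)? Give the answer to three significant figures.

βl = 2π × 0.144 = 51.8°
tan(βl) = 1.27
Z_in = Z_0·(Z_L + jZ_0·tanβl)/(Z_0 + jZ_L·tanβl) = 9.01 − j2.72 Ω
Γ_s = (Z_in − Z_s)/(Z_in + Z_s) = (-41 − j2.72)/(59 − j2.72), |Γ_s| = 0.695
VSWR = (1 + |Γ_s|)/(1 − |Γ_s|)

VSWR ≈ 5.56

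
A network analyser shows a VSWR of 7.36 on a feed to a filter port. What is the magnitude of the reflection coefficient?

|Γ| = (S − 1)/(S + 1) = (7.36 − 1)/(7.36 + 1) = 6.36/8.36

|Γ| ≈ 0.761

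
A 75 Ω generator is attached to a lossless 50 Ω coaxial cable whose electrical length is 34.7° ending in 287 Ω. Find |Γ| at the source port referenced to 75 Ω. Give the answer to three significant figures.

|Γ| ≈ 0.688

tan(βl) = 0.692
Z_in = Z_0·(Z_L + jZ_0·tanβl)/(Z_0 + jZ_L·tanβl) = 25.3 − j65.8 Ω
Γ_s = (Z_in − Z_s)/(Z_in + Z_s) = (-49.7 − j65.8)/(100 − j65.8), |Γ_s| = 0.688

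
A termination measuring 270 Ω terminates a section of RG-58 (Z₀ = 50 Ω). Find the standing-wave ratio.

VSWR ≈ 5.4

Γ = (270 − 50)/(270 + 50) = 0.688
VSWR = (1 + 0.688)/(1 − 0.688)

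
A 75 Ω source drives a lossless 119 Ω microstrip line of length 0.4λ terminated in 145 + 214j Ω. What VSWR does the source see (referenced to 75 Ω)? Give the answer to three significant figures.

VSWR ≈ 4.06

βl = 2π × 0.4 = 144°
tan(βl) = -0.727
Z_in = Z_0·(Z_L + jZ_0·tanβl)/(Z_0 + jZ_L·tanβl) = 36.3 + j69.2 Ω
Γ_s = (Z_in − Z_s)/(Z_in + Z_s) = (-38.7 + j69.2)/(111 + j69.2), |Γ_s| = 0.605
VSWR = (1 + |Γ_s|)/(1 − |Γ_s|)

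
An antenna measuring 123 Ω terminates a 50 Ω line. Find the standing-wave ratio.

Γ = (123 − 50)/(123 + 50) = 0.422
VSWR = (1 + 0.422)/(1 − 0.422)

VSWR ≈ 2.46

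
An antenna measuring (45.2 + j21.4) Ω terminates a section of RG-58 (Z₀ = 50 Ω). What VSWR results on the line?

VSWR ≈ 1.58

Γ = (Z_L − Z_0)/(Z_L + Z_0) = (-4.8 + j21.4)/(95.2 + j21.4)
|Γ| = 21.9/97.6 = 0.225
VSWR = (1 + |Γ|)/(1 − |Γ|) = 1.22/0.775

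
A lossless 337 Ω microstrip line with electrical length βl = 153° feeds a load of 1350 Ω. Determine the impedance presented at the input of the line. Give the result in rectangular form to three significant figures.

tan(βl) = tan(153°) = -0.51
Z_in = Z_0·(Z_L + jZ_0·tanβl)/(Z_0 + jZ_L·tanβl)
     = 337·(1350 − j172)/(337 − j688)

Z_in ≈ 329 + j500 Ω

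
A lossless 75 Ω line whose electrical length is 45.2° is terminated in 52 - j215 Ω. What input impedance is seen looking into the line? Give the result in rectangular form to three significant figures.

Z_in ≈ 6.72 − j37.1 Ω

tan(βl) = tan(45.2°) = 1.01
Z_in = Z_0·(Z_L + jZ_0·tanβl)/(Z_0 + jZ_L·tanβl)
     = 75·(52 − j139)/(292 + j52.4)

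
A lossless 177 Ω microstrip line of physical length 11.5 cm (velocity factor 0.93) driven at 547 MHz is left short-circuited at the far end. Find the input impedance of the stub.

λ = v/f = 0.93·c / 547 MHz = 0.51 m
βl = 2π·l/λ = 2π × 0.225 = 81.2°
tan(βl) = 6.44
For a short-circuited stub, Z_in = jZ_0·tan(βl)

Z_in ≈ +j1140 Ω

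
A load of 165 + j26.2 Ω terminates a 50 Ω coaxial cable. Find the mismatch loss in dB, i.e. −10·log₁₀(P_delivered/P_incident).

Γ = (115 + j26.2)/(215 + j26.2), |Γ| = 0.545
|Γ|² = 0.297, so P_del/P_inc = 1 − |Γ|² = 0.703
ML = −10·log₁₀(1 − |Γ|²)

mismatch loss ≈ 1.53 dB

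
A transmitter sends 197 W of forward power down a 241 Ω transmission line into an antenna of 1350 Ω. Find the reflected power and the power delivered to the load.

P_reflected ≈ 95.7 W; P_delivered ≈ 101 W

Γ = (1350 − 241)/(1350 + 241) = 0.697
|Γ|² = 0.486
P_refl = |Γ|²·P_inc = 95.7 W, P_del = (1 − |Γ|²)·P_inc = 101 W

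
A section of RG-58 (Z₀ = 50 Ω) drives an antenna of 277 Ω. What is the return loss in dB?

Γ = (277 − 50)/(277 + 50) = 0.694
RL = −20·log₁₀|Γ| = −20·log₁₀(0.694)

RL ≈ 3.17 dB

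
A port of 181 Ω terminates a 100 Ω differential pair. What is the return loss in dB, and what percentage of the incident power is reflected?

RL ≈ 10.8 dB; 8.31% of incident power reflected

Γ = (181 − 100)/(181 + 100) = 0.288
RL = −20·log₁₀(0.288) = 10.8 dB
P_refl/P_inc = |Γ|² = 0.0831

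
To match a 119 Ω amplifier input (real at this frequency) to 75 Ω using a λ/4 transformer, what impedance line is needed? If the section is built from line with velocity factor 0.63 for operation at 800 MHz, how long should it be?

Z_qwt = √(Z_0·R_L) = √(75 × 119) = √8925
λ = 0.63·c/f = 0.236 m, so l = λ/4 = 0.0591 m

Z_qwt ≈ 94.5 Ω; length ≈ 5.91 cm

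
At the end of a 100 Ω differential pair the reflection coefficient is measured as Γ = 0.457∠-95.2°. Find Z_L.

Z_L ≈ 61.2 − j70.5 Ω

Z_L = Z_0·(1 + Γ)/(1 − Γ) = 100·(0.959 − j0.455)/(1.04 + j0.455)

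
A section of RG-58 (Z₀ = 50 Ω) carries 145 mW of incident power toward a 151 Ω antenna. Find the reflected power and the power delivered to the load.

P_reflected ≈ 36.6 mW; P_delivered ≈ 108 mW

Γ = (151 − 50)/(151 + 50) = 0.502
|Γ|² = 0.252
P_refl = |Γ|²·P_inc = 36.6 mW, P_del = (1 − |Γ|²)·P_inc = 108 mW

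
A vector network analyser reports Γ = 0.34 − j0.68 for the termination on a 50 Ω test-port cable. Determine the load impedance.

Z_L ≈ 23.5 − j75.7 Ω

Z_L = Z_0·(1 + Γ)/(1 − Γ) = 50·(1.34 − j0.68)/(0.66 + j0.68)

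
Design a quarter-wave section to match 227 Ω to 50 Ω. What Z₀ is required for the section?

Z_qwt ≈ 107 Ω

Z_qwt = √(Z_0·R_L) = √(50 × 227) = √11350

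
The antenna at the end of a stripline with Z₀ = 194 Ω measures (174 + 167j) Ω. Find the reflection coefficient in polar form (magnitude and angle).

Γ ≈ 0.416 ∠ 72.4°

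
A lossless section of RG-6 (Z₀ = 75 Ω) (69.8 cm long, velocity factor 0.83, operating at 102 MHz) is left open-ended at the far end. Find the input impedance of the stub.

Z_in ≈ +j17.2 Ω

λ = v/f = 0.83·c / 102 MHz = 2.44 m
βl = 2π·l/λ = 2π × 0.286 = 103°
tan(βl) = -4.35
For an open-ended stub, Z_in = −jZ_0·cot(βl) = −jZ_0/tan(βl)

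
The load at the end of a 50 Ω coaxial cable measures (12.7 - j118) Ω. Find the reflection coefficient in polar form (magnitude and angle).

Γ = (Z_L − Z_0)/(Z_L + Z_0) = (-37.3 − j118)/(62.7 − j118)
|Γ| = 124/134 = 0.926

Γ ≈ 0.926 ∠ -45.5°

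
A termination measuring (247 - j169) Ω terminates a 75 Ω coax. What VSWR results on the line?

Γ = (Z_L − Z_0)/(Z_L + Z_0) = (172 − j169)/(322 − j169)
|Γ| = 241/364 = 0.663
VSWR = (1 + |Γ|)/(1 − |Γ|) = 1.66/0.337

VSWR ≈ 4.94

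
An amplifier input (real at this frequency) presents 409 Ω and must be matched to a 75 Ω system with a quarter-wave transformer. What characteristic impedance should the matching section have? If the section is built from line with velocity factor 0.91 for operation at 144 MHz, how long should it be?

Z_qwt ≈ 175 Ω; length ≈ 47.4 cm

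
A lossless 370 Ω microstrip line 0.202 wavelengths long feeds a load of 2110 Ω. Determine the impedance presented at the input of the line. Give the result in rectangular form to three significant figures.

βl = 2π × 0.202 = 72.7°
tan(βl) = tan(72.7°) = 3.21
Z_in = Z_0·(Z_L + jZ_0·tanβl)/(Z_0 + jZ_L·tanβl)
     = 370·(2110 + j1190)/(370 + j6780)

Z_in ≈ 70.9 − j111 Ω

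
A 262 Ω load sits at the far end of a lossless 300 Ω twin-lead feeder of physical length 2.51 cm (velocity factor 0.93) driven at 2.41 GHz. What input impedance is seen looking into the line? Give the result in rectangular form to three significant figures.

Z_in ≈ 339 + j18.7 Ω

λ = v/f = 0.93·c / 2.41 GHz = 0.116 m
βl = 2π·l/λ = 2π × 0.217 = 78.1°
tan(βl) = tan(78.1°) = 4.73
Z_in = Z_0·(Z_L + jZ_0·tanβl)/(Z_0 + jZ_L·tanβl)
     = 300·(262 + j1420)/(300 + j1240)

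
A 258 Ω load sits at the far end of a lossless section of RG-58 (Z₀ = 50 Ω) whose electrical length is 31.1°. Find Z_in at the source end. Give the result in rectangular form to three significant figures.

Z_in ≈ 32.9 − j72.3 Ω

tan(βl) = tan(31.1°) = 0.603
Z_in = Z_0·(Z_L + jZ_0·tanβl)/(Z_0 + jZ_L·tanβl)
     = 50·(258 + j30.2)/(50 + j156)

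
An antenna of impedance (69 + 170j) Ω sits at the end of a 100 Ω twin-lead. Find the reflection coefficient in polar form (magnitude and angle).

Γ = (Z_L − Z_0)/(Z_L + Z_0) = (-31 + j170)/(169 + j170)
|Γ| = 173/240 = 0.721

Γ ≈ 0.721 ∠ 55.2°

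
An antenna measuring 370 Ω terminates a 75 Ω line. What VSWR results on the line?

For a purely resistive load, VSWR = R_L/Z_0 or Z_0/R_L (whichever > 1) = 370/75

VSWR ≈ 4.93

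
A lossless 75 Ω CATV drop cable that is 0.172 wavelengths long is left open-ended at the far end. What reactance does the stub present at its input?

βl = 2π × 0.172 = 61.9°
tan(βl) = 1.87
For an open-ended stub, Z_in = −jZ_0·cot(βl) = −jZ_0/tan(βl)

X_in ≈ -40 Ω (capacitive)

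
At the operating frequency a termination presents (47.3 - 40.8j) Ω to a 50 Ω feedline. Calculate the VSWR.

Γ = (Z_L − Z_0)/(Z_L + Z_0) = (-2.7 − j40.8)/(97.3 − j40.8)
|Γ| = 40.9/106 = 0.388
VSWR = (1 + |Γ|)/(1 − |Γ|) = 1.39/0.612

VSWR ≈ 2.27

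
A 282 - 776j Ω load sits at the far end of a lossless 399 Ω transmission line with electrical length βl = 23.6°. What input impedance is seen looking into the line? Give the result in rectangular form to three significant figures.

tan(βl) = tan(23.6°) = 0.437
Z_in = Z_0·(Z_L + jZ_0·tanβl)/(Z_0 + jZ_L·tanβl)
     = 399·(282 − j602)/(738 + j123)

Z_in ≈ 95.5 − j341 Ω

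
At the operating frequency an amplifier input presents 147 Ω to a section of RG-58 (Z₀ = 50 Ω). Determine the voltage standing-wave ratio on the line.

VSWR ≈ 2.94

For a purely resistive load, VSWR = R_L/Z_0 or Z_0/R_L (whichever > 1) = 147/50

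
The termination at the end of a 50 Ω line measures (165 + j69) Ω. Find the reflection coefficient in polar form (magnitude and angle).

Γ ≈ 0.594 ∠ 13.2°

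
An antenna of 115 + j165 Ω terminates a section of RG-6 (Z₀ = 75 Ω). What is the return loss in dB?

Γ = (40 + j165)/(190 + j165), |Γ| = 0.675
RL = −20·log₁₀|Γ| = −20·log₁₀(0.675)

RL ≈ 3.42 dB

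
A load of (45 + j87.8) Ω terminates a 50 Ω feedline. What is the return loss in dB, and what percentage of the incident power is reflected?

RL ≈ 3.35 dB; 46.2% of incident power reflected

Γ = (-5 + j87.8)/(95 + j87.8), |Γ| = 0.68
RL = −20·log₁₀(0.68) = 3.35 dB
P_refl/P_inc = |Γ|² = 0.462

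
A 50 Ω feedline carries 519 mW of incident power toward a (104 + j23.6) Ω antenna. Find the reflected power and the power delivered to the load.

|Γ| = |(54 + j23.6)/(154 + j23.6)| = 0.378
|Γ|² = 0.143
P_refl = |Γ|²·P_inc = 74.3 mW, P_del = (1 − |Γ|²)·P_inc = 445 mW

P_reflected ≈ 74.3 mW; P_delivered ≈ 445 mW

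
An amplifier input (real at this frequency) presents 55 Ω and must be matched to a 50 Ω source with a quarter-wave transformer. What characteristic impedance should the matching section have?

Z_qwt ≈ 52.4 Ω

Z_qwt = √(Z_0·R_L) = √(50 × 55) = √2750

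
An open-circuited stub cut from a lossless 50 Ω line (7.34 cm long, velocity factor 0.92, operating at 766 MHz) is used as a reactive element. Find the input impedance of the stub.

Z_in ≈ −j15 Ω

λ = v/f = 0.92·c / 766 MHz = 0.36 m
βl = 2π·l/λ = 2π × 0.204 = 73.3°
tan(βl) = 3.34
For an open-circuited stub, Z_in = −jZ_0·cot(βl) = −jZ_0/tan(βl)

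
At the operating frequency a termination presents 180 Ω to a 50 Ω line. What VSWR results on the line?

For a purely resistive load, VSWR = R_L/Z_0 or Z_0/R_L (whichever > 1) = 180/50

VSWR ≈ 3.6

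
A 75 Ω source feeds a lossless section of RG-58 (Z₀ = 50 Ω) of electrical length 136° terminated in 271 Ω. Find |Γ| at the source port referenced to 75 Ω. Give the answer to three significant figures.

tan(βl) = -0.966
Z_in = Z_0·(Z_L + jZ_0·tanβl)/(Z_0 + jZ_L·tanβl) = 18.4 + j48.3 Ω
Γ_s = (Z_in − Z_s)/(Z_in + Z_s) = (-56.6 + j48.3)/(93.4 + j48.3), |Γ_s| = 0.707

|Γ| ≈ 0.707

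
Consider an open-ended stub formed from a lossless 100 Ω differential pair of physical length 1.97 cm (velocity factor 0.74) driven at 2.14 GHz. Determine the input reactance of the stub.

X_in ≈ -39.7 Ω (capacitive)

λ = v/f = 0.74·c / 2.14 GHz = 0.104 m
βl = 2π·l/λ = 2π × 0.19 = 68.4°
tan(βl) = 2.52
For an open-ended stub, Z_in = −jZ_0·cot(βl) = −jZ_0/tan(βl)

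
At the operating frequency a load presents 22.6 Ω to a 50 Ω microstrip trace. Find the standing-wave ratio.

For a purely resistive load, VSWR = R_L/Z_0 or Z_0/R_L (whichever > 1) = 50/22.6

VSWR ≈ 2.21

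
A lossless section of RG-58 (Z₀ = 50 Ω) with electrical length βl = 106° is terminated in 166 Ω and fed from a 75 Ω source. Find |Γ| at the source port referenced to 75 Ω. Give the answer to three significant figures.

tan(βl) = -3.49
Z_in = Z_0·(Z_L + jZ_0·tanβl)/(Z_0 + jZ_L·tanβl) = 16.2 + j12.9 Ω
Γ_s = (Z_in − Z_s)/(Z_in + Z_s) = (-58.8 + j12.9)/(91.2 + j12.9), |Γ_s| = 0.654

|Γ| ≈ 0.654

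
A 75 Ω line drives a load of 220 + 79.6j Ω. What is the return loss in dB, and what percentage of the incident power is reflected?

RL ≈ 5.33 dB; 29.3% of incident power reflected

Γ = (145 + j79.6)/(295 + j79.6), |Γ| = 0.541
RL = −20·log₁₀(0.541) = 5.33 dB
P_refl/P_inc = |Γ|² = 0.293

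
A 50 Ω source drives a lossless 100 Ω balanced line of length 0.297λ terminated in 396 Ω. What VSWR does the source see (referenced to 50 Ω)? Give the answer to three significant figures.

βl = 2π × 0.297 = 107°
tan(βl) = -3.29
Z_in = Z_0·(Z_L + jZ_0·tanβl)/(Z_0 + jZ_L·tanβl) = 27.4 + j28.3 Ω
Γ_s = (Z_in − Z_s)/(Z_in + Z_s) = (-22.6 + j28.3)/(77.4 + j28.3), |Γ_s| = 0.439
VSWR = (1 + |Γ_s|)/(1 − |Γ_s|)

VSWR ≈ 2.57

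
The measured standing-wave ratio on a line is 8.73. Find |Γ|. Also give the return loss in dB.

|Γ| ≈ 0.794; return loss ≈ 2 dB

|Γ| = (S − 1)/(S + 1) = (8.73 − 1)/(8.73 + 1) = 7.73/9.73
RL = −20·log₁₀|Γ| = −20·log₁₀(0.794)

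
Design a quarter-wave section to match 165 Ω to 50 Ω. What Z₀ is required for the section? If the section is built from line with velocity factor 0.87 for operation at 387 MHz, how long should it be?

Z_qwt ≈ 90.8 Ω; length ≈ 16.9 cm

Z_qwt = √(Z_0·R_L) = √(50 × 165) = √8250
λ = 0.87·c/f = 0.674 m, so l = λ/4 = 0.169 m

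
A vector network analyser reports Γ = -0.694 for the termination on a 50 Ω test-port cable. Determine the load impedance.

Z_L = Z_0·(1 + Γ)/(1 − Γ) = 50·(0.306)/(1.69)

Z_L ≈ 9.03 Ω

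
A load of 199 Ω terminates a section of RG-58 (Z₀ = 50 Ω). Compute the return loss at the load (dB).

RL ≈ 4.46 dB

Γ = (199 − 50)/(199 + 50) = 0.598
RL = −20·log₁₀|Γ| = −20·log₁₀(0.598)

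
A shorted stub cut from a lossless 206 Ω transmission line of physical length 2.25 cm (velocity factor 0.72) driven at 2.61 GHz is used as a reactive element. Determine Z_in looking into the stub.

Z_in ≈ −j1490 Ω

λ = v/f = 0.72·c / 2.61 GHz = 0.0828 m
βl = 2π·l/λ = 2π × 0.272 = 97.9°
tan(βl) = -7.23
For a shorted stub, Z_in = jZ_0·tan(βl)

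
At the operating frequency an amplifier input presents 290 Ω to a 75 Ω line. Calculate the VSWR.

VSWR ≈ 3.87

Γ = (290 − 75)/(290 + 75) = 0.589
VSWR = (1 + 0.589)/(1 − 0.589)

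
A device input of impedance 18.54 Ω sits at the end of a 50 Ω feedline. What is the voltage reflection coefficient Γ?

Γ = -0.459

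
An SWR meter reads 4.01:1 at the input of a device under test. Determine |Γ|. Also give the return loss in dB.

|Γ| ≈ 0.601; return loss ≈ 4.43 dB

|Γ| = (S − 1)/(S + 1) = (4.01 − 1)/(4.01 + 1) = 3.01/5.01
RL = −20·log₁₀|Γ| = −20·log₁₀(0.601)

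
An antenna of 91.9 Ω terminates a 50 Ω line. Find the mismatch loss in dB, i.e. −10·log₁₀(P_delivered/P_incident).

Γ = (91.9 − 50)/(91.9 + 50) = 0.295
|Γ|² = 0.0872, so P_del/P_inc = 1 − |Γ|² = 0.913
ML = −10·log₁₀(1 − |Γ|²)

mismatch loss ≈ 0.396 dB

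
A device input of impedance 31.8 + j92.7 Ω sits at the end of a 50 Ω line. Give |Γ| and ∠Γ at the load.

Γ = (Z_L − Z_0)/(Z_L + Z_0) = (-18.2 + j92.7)/(81.8 + j92.7)
|Γ| = 94.5/124 = 0.764

Γ ≈ 0.764 ∠ 52.5°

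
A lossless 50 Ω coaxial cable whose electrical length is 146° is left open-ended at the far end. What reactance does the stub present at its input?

tan(βl) = -0.675
For an open-ended stub, Z_in = −jZ_0·cot(βl) = −jZ_0/tan(βl)

X_in ≈ 74.1 Ω (inductive)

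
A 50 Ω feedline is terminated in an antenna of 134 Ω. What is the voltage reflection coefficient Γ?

Γ = 0.457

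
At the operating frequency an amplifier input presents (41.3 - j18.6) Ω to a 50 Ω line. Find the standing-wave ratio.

VSWR ≈ 1.57

Γ = (Z_L − Z_0)/(Z_L + Z_0) = (-8.7 − j18.6)/(91.3 − j18.6)
|Γ| = 20.5/93.2 = 0.22
VSWR = (1 + |Γ|)/(1 − |Γ|) = 1.22/0.78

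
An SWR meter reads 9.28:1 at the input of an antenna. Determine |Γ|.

|Γ| = (S − 1)/(S + 1) = (9.28 − 1)/(9.28 + 1) = 8.28/10.3

|Γ| ≈ 0.805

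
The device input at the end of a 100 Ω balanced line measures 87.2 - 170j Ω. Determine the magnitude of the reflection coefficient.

Γ = (Z_L − Z_0)/(Z_L + Z_0) = (-12.8 − j170)/(187.2 − j170)
|Γ| = 170/253

|Γ| ≈ 0.674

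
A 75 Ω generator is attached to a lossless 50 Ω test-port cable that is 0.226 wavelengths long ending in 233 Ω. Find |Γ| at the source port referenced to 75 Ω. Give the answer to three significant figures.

|Γ| ≈ 0.747

βl = 2π × 0.226 = 81.4°
tan(βl) = 6.58
Z_in = Z_0·(Z_L + jZ_0·tanβl)/(Z_0 + jZ_L·tanβl) = 11 − j7.24 Ω
Γ_s = (Z_in − Z_s)/(Z_in + Z_s) = (-64 − j7.24)/(86 − j7.24), |Γ_s| = 0.747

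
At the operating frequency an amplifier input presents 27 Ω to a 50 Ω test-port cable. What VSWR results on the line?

Γ = (27 − 50)/(27 + 50) = -0.299
VSWR = (1 + 0.299)/(1 − 0.299)

VSWR ≈ 1.85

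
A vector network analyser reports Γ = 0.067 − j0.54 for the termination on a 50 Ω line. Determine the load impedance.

Z_L = Z_0·(1 + Γ)/(1 − Γ) = 50·(1.07 − j0.54)/(0.933 + j0.54)

Z_L ≈ 30.3 − j46.5 Ω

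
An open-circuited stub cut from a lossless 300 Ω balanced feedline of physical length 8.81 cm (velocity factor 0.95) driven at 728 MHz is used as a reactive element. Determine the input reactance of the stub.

λ = v/f = 0.95·c / 728 MHz = 0.391 m
βl = 2π·l/λ = 2π × 0.225 = 81°
tan(βl) = 6.32
For an open-circuited stub, Z_in = −jZ_0·cot(βl) = −jZ_0/tan(βl)

X_in ≈ -47.4 Ω (capacitive)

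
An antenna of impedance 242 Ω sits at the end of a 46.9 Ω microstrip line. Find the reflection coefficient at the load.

Γ = 0.675

Γ = (Z_L − Z_0)/(Z_L + Z_0) = (242 − 46.9)/(242 + 46.9) = 195.1/288.9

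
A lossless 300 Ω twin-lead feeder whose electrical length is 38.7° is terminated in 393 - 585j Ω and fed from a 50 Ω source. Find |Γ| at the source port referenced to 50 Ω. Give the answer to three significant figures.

tan(βl) = 0.801
Z_in = Z_0·(Z_L + jZ_0·tanβl)/(Z_0 + jZ_L·tanβl) = 84.2 − j169 Ω
Γ_s = (Z_in − Z_s)/(Z_in + Z_s) = (34.2 − j169)/(134 − j169), |Γ_s| = 0.799

|Γ| ≈ 0.799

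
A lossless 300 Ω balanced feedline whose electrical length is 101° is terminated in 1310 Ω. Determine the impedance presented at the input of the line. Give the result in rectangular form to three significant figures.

tan(βl) = tan(101°) = -5.14
Z_in = Z_0·(Z_L + jZ_0·tanβl)/(Z_0 + jZ_L·tanβl)
     = 300·(1310 − j1540)/(300 − j6740)

Z_in ≈ 71.2 + j55.1 Ω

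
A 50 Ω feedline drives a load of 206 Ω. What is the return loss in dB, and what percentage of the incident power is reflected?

Γ = (206 − 50)/(206 + 50) = 0.609
RL = −20·log₁₀(0.609) = 4.3 dB
P_refl/P_inc = |Γ|² = 0.371

RL ≈ 4.3 dB; 37.1% of incident power reflected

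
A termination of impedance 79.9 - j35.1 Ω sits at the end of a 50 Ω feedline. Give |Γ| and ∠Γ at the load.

Γ = (Z_L − Z_0)/(Z_L + Z_0) = (29.9 − j35.1)/(129.9 − j35.1)
|Γ| = 46.1/135 = 0.343

Γ ≈ 0.343 ∠ -34.5°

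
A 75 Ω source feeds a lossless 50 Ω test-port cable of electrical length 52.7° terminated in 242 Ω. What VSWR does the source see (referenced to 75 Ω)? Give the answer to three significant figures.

VSWR ≈ 5.81

tan(βl) = 1.31
Z_in = Z_0·(Z_L + jZ_0·tanβl)/(Z_0 + jZ_L·tanβl) = 15.9 − j35.6 Ω
Γ_s = (Z_in − Z_s)/(Z_in + Z_s) = (-59.1 − j35.6)/(90.9 − j35.6), |Γ_s| = 0.706
VSWR = (1 + |Γ_s|)/(1 − |Γ_s|)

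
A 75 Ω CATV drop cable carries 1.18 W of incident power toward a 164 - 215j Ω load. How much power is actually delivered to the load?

P_delivered ≈ 0.562 W

|Γ| = |(89 − j215)/(239 − j215)| = 0.724
|Γ|² = 0.524
P_refl = |Γ|²·P_inc = 0.618 W, P_del = (1 − |Γ|²)·P_inc = 0.562 W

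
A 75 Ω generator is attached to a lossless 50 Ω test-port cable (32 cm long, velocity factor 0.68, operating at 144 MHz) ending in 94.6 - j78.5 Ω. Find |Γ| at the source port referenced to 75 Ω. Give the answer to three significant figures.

λ = v/f = 0.68·c / 144 MHz = 1.42 m
βl = 2π·l/λ = 2π × 0.226 = 81.3°
tan(βl) = 6.55
Z_in = Z_0·(Z_L + jZ_0·tanβl)/(Z_0 + jZ_L·tanβl) = 14.8 + j5.83 Ω
Γ_s = (Z_in − Z_s)/(Z_in + Z_s) = (-60.2 + j5.83)/(89.8 + j5.83), |Γ_s| = 0.672

|Γ| ≈ 0.672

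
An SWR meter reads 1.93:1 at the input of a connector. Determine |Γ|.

|Γ| = (S − 1)/(S + 1) = (1.93 − 1)/(1.93 + 1) = 0.93/2.93

|Γ| ≈ 0.317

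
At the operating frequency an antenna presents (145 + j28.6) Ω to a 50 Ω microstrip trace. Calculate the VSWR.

Γ = (Z_L − Z_0)/(Z_L + Z_0) = (95 + j28.6)/(195 + j28.6)
|Γ| = 99.2/197 = 0.503
VSWR = (1 + |Γ|)/(1 − |Γ|) = 1.5/0.497

VSWR ≈ 3.03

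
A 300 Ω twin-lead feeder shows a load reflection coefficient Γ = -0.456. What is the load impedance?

Z_L ≈ 112 Ω

Z_L = Z_0·(1 + Γ)/(1 − Γ) = 300·(0.544)/(1.46)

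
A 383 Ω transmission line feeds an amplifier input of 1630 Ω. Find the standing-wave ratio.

Γ = (1630 − 383)/(1630 + 383) = 0.619
VSWR = (1 + 0.619)/(1 − 0.619)

VSWR ≈ 4.26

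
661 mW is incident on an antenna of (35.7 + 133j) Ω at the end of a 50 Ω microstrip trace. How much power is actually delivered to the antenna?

|Γ| = |(-14.3 + j133)/(85.7 + j133)| = 0.845
|Γ|² = 0.715
P_refl = |Γ|²·P_inc = 472 mW, P_del = (1 − |Γ|²)·P_inc = 189 mW

P_delivered ≈ 189 mW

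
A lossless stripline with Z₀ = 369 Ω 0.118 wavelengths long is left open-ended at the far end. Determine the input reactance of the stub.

X_in ≈ -403 Ω (capacitive)

βl = 2π × 0.118 = 42.5°
tan(βl) = 0.916
For an open-ended stub, Z_in = −jZ_0·cot(βl) = −jZ_0/tan(βl)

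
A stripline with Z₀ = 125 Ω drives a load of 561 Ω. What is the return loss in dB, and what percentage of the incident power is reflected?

Γ = (561 − 125)/(561 + 125) = 0.636
RL = −20·log₁₀(0.636) = 3.94 dB
P_refl/P_inc = |Γ|² = 0.404

RL ≈ 3.94 dB; 40.4% of incident power reflected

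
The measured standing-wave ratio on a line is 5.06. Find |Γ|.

|Γ| ≈ 0.67

|Γ| = (S − 1)/(S + 1) = (5.06 − 1)/(5.06 + 1) = 4.06/6.06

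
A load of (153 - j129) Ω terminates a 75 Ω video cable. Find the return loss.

RL ≈ 4.8 dB

Γ = (78 − j129)/(228 − j129), |Γ| = 0.575
RL = −20·log₁₀|Γ| = −20·log₁₀(0.575)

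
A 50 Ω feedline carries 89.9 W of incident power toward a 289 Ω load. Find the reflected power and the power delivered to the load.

P_reflected ≈ 44.7 W; P_delivered ≈ 45.2 W

Γ = (289 − 50)/(289 + 50) = 0.705
|Γ|² = 0.497
P_refl = |Γ|²·P_inc = 44.7 W, P_del = (1 − |Γ|²)·P_inc = 45.2 W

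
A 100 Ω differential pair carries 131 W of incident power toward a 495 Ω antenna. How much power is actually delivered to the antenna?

P_delivered ≈ 73.3 W

Γ = (495 − 100)/(495 + 100) = 0.664
|Γ|² = 0.441
P_refl = |Γ|²·P_inc = 57.7 W, P_del = (1 − |Γ|²)·P_inc = 73.3 W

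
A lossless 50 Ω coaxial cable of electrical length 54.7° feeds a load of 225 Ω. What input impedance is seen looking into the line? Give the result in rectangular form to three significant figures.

Z_in ≈ 16.3 − j32.8 Ω

tan(βl) = tan(54.7°) = 1.41
Z_in = Z_0·(Z_L + jZ_0·tanβl)/(Z_0 + jZ_L·tanβl)
     = 50·(225 + j70.6)/(50 + j318)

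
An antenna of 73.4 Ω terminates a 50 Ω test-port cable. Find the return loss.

Γ = (73.4 − 50)/(73.4 + 50) = 0.19
RL = −20·log₁₀|Γ| = −20·log₁₀(0.19)

RL ≈ 14.4 dB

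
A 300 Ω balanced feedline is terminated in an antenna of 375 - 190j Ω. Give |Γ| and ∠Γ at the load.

Γ ≈ 0.291 ∠ -52.7°

Γ = (Z_L − Z_0)/(Z_L + Z_0) = (75 − j190)/(675 − j190)
|Γ| = 204/701 = 0.291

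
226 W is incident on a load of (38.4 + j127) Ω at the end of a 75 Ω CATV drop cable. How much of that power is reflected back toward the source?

P_reflected ≈ 136 W

|Γ| = |(-36.6 + j127)/(113.4 + j127)| = 0.776
|Γ|² = 0.603
P_refl = |Γ|²·P_inc = 136 W, P_del = (1 − |Γ|²)·P_inc = 89.8 W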